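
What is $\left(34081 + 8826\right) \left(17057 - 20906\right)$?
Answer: $-165149043$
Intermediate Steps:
$\left(34081 + 8826\right) \left(17057 - 20906\right) = 42907 \left(17057 - 20906\right) = 42907 \left(-3849\right) = -165149043$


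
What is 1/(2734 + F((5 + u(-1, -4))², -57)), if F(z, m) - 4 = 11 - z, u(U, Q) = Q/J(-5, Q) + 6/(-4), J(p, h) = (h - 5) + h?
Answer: 676/1848523 ≈ 0.00036570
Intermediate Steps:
J(p, h) = -5 + 2*h (J(p, h) = (-5 + h) + h = -5 + 2*h)
u(U, Q) = -3/2 + Q/(-5 + 2*Q) (u(U, Q) = Q/(-5 + 2*Q) + 6/(-4) = Q/(-5 + 2*Q) + 6*(-¼) = Q/(-5 + 2*Q) - 3/2 = -3/2 + Q/(-5 + 2*Q))
F(z, m) = 15 - z (F(z, m) = 4 + (11 - z) = 15 - z)
1/(2734 + F((5 + u(-1, -4))², -57)) = 1/(2734 + (15 - (5 + (15 - 4*(-4))/(2*(-5 + 2*(-4))))²)) = 1/(2734 + (15 - (5 + (15 + 16)/(2*(-5 - 8)))²)) = 1/(2734 + (15 - (5 + (½)*31/(-13))²)) = 1/(2734 + (15 - (5 + (½)*(-1/13)*31)²)) = 1/(2734 + (15 - (5 - 31/26)²)) = 1/(2734 + (15 - (99/26)²)) = 1/(2734 + (15 - 1*9801/676)) = 1/(2734 + (15 - 9801/676)) = 1/(2734 + 339/676) = 1/(1848523/676) = 676/1848523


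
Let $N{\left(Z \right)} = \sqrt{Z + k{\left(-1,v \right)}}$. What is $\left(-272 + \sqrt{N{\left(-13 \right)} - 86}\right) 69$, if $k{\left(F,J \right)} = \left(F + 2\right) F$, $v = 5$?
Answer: $-18768 + 69 \sqrt{-86 + i \sqrt{14}} \approx -18754.0 + 640.03 i$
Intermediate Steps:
$k{\left(F,J \right)} = F \left(2 + F\right)$ ($k{\left(F,J \right)} = \left(2 + F\right) F = F \left(2 + F\right)$)
$N{\left(Z \right)} = \sqrt{-1 + Z}$ ($N{\left(Z \right)} = \sqrt{Z - \left(2 - 1\right)} = \sqrt{Z - 1} = \sqrt{-1 + Z}$)
$\left(-272 + \sqrt{N{\left(-13 \right)} - 86}\right) 69 = \left(-272 + \sqrt{\sqrt{-1 - 13} - 86}\right) 69 = \left(-272 + \sqrt{\sqrt{-14} - 86}\right) 69 = \left(-272 + \sqrt{i \sqrt{14} - 86}\right) 69 = \left(-272 + \sqrt{-86 + i \sqrt{14}}\right) 69 = -18768 + 69 \sqrt{-86 + i \sqrt{14}}$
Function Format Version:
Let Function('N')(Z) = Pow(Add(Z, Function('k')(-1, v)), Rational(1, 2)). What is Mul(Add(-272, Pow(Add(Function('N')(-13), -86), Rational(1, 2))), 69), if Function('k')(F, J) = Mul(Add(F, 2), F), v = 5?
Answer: Add(-18768, Mul(69, Pow(Add(-86, Mul(I, Pow(14, Rational(1, 2)))), Rational(1, 2)))) ≈ Add(-18754., Mul(640.03, I))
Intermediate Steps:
Function('k')(F, J) = Mul(F, Add(2, F)) (Function('k')(F, J) = Mul(Add(2, F), F) = Mul(F, Add(2, F)))
Function('N')(Z) = Pow(Add(-1, Z), Rational(1, 2)) (Function('N')(Z) = Pow(Add(Z, Mul(-1, Add(2, -1))), Rational(1, 2)) = Pow(Add(Z, Mul(-1, 1)), Rational(1, 2)) = Pow(Add(Z, -1), Rational(1, 2)) = Pow(Add(-1, Z), Rational(1, 2)))
Mul(Add(-272, Pow(Add(Function('N')(-13), -86), Rational(1, 2))), 69) = Mul(Add(-272, Pow(Add(Pow(Add(-1, -13), Rational(1, 2)), -86), Rational(1, 2))), 69) = Mul(Add(-272, Pow(Add(Pow(-14, Rational(1, 2)), -86), Rational(1, 2))), 69) = Mul(Add(-272, Pow(Add(Mul(I, Pow(14, Rational(1, 2))), -86), Rational(1, 2))), 69) = Mul(Add(-272, Pow(Add(-86, Mul(I, Pow(14, Rational(1, 2)))), Rational(1, 2))), 69) = Add(-18768, Mul(69, Pow(Add(-86, Mul(I, Pow(14, Rational(1, 2)))), Rational(1, 2))))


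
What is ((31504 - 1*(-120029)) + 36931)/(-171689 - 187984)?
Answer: -188464/359673 ≈ -0.52399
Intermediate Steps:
((31504 - 1*(-120029)) + 36931)/(-171689 - 187984) = ((31504 + 120029) + 36931)/(-359673) = (151533 + 36931)*(-1/359673) = 188464*(-1/359673) = -188464/359673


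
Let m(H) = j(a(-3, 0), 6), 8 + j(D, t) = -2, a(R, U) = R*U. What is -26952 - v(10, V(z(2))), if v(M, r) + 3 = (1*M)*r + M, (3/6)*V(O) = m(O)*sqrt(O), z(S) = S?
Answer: -26959 + 200*sqrt(2) ≈ -26676.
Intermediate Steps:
j(D, t) = -10 (j(D, t) = -8 - 2 = -10)
m(H) = -10
V(O) = -20*sqrt(O) (V(O) = 2*(-10*sqrt(O)) = -20*sqrt(O))
v(M, r) = -3 + M + M*r (v(M, r) = -3 + ((1*M)*r + M) = -3 + (M*r + M) = -3 + (M + M*r) = -3 + M + M*r)
-26952 - v(10, V(z(2))) = -26952 - (-3 + 10 + 10*(-20*sqrt(2))) = -26952 - (-3 + 10 - 200*sqrt(2)) = -26952 - (7 - 200*sqrt(2)) = -26952 + (-7 + 200*sqrt(2)) = -26959 + 200*sqrt(2)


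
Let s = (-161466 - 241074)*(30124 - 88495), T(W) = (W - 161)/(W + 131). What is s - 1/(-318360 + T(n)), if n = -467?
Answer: 628349694519254304/26742083 ≈ 2.3497e+10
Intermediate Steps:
T(W) = (-161 + W)/(131 + W)
s = 23496662340 (s = -402540*(-58371) = 23496662340)
s - 1/(-318360 + T(n)) = 23496662340 - 1/(-318360 + (-161 - 467)/(131 - 467)) = 23496662340 - 1/(-318360 - 628/(-336)) = 23496662340 - 1/(-318360 - 1/336*(-628)) = 23496662340 - 1/(-318360 + 157/84) = 23496662340 - 1/(-26742083/84) = 23496662340 - 1*(-84/26742083) = 23496662340 + 84/26742083 = 628349694519254304/26742083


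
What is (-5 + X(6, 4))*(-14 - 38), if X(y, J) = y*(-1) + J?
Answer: 364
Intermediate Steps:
X(y, J) = J - y (X(y, J) = -y + J = J - y)
(-5 + X(6, 4))*(-14 - 38) = (-5 + (4 - 1*6))*(-14 - 38) = (-5 + (4 - 6))*(-52) = (-5 - 2)*(-52) = -7*(-52) = 364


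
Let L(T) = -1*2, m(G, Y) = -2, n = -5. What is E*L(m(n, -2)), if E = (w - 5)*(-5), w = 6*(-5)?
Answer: -350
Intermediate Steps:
w = -30
L(T) = -2
E = 175 (E = (-30 - 5)*(-5) = -35*(-5) = 175)
E*L(m(n, -2)) = 175*(-2) = -350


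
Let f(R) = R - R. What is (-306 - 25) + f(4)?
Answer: -331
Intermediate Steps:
f(R) = 0
(-306 - 25) + f(4) = (-306 - 25) + 0 = -331 + 0 = -331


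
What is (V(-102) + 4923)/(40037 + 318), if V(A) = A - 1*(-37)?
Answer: 694/5765 ≈ 0.12038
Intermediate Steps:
V(A) = 37 + A (V(A) = A + 37 = 37 + A)
(V(-102) + 4923)/(40037 + 318) = ((37 - 102) + 4923)/(40037 + 318) = (-65 + 4923)/40355 = 4858*(1/40355) = 694/5765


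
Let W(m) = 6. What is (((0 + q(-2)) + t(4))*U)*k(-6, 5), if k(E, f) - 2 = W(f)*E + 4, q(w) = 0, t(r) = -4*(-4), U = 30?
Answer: -14400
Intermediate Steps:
t(r) = 16
k(E, f) = 6 + 6*E (k(E, f) = 2 + (6*E + 4) = 2 + (4 + 6*E) = 6 + 6*E)
(((0 + q(-2)) + t(4))*U)*k(-6, 5) = (((0 + 0) + 16)*30)*(6 + 6*(-6)) = ((0 + 16)*30)*(6 - 36) = (16*30)*(-30) = 480*(-30) = -14400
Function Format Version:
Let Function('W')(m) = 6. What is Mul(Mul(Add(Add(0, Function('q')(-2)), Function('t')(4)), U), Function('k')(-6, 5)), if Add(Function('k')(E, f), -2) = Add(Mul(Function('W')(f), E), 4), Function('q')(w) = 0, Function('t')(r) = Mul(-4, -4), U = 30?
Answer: -14400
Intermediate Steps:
Function('t')(r) = 16
Function('k')(E, f) = Add(6, Mul(6, E)) (Function('k')(E, f) = Add(2, Add(Mul(6, E), 4)) = Add(2, Add(4, Mul(6, E))) = Add(6, Mul(6, E)))
Mul(Mul(Add(Add(0, Function('q')(-2)), Function('t')(4)), U), Function('k')(-6, 5)) = Mul(Mul(Add(Add(0, 0), 16), 30), Add(6, Mul(6, -6))) = Mul(Mul(Add(0, 16), 30), Add(6, -36)) = Mul(Mul(16, 30), -30) = Mul(480, -30) = -14400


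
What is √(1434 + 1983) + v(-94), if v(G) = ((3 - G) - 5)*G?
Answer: -8648 + √3417 ≈ -8589.5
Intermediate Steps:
v(G) = G*(-2 - G) (v(G) = (-2 - G)*G = G*(-2 - G))
√(1434 + 1983) + v(-94) = √(1434 + 1983) - 1*(-94)*(2 - 94) = √3417 - 1*(-94)*(-92) = √3417 - 8648 = -8648 + √3417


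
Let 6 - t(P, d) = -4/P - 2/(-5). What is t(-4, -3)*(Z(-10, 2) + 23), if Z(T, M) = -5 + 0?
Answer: 414/5 ≈ 82.800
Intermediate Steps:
Z(T, M) = -5
t(P, d) = 28/5 + 4/P (t(P, d) = 6 - (-4/P - 2/(-5)) = 6 - (-4/P - 2*(-1/5)) = 6 - (-4/P + 2/5) = 6 - (2/5 - 4/P) = 6 + (-2/5 + 4/P) = 28/5 + 4/P)
t(-4, -3)*(Z(-10, 2) + 23) = (28/5 + 4/(-4))*(-5 + 23) = (28/5 + 4*(-1/4))*18 = (28/5 - 1)*18 = (23/5)*18 = 414/5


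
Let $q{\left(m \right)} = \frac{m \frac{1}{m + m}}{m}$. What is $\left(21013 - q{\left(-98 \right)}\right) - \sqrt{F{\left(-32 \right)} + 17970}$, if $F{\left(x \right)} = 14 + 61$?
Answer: $\frac{4118549}{196} - 3 \sqrt{2005} \approx 20879.0$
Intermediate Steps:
$F{\left(x \right)} = 75$
$q{\left(m \right)} = \frac{1}{2 m}$ ($q{\left(m \right)} = \frac{m \frac{1}{2 m}}{m} = \frac{1}{2 m}$)
$\left(21013 - q{\left(-98 \right)}\right) - \sqrt{F{\left(-32 \right)} + 17970} = \left(21013 - \frac{1}{2 \left(-98\right)}\right) - \sqrt{75 + 17970} = \left(21013 - \frac{1}{2} \left(- \frac{1}{98}\right)\right) - \sqrt{18045} = \left(21013 - - \frac{1}{196}\right) - 3 \sqrt{2005} = \left(21013 + \frac{1}{196}\right) - 3 \sqrt{2005} = \frac{4118549}{196} - 3 \sqrt{2005}$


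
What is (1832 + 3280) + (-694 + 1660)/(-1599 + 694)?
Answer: 4625394/905 ≈ 5110.9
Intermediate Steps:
(1832 + 3280) + (-694 + 1660)/(-1599 + 694) = 5112 + 966/(-905) = 5112 + 966*(-1/905) = 5112 - 966/905 = 4625394/905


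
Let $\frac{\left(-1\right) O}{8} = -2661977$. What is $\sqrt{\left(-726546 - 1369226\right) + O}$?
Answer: $2 \sqrt{4800011} \approx 4381.8$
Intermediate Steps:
$O = 21295816$ ($O = \left(-8\right) \left(-2661977\right) = 21295816$)
$\sqrt{\left(-726546 - 1369226\right) + O} = \sqrt{\left(-726546 - 1369226\right) + 21295816} = \sqrt{-2095772 + 21295816} = \sqrt{19200044} = 2 \sqrt{4800011}$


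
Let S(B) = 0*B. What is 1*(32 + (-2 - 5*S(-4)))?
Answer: 30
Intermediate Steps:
S(B) = 0
1*(32 + (-2 - 5*S(-4))) = 1*(32 + (-2 - 5*0)) = 1*(32 + (-2 + 0)) = 1*(32 - 2) = 1*30 = 30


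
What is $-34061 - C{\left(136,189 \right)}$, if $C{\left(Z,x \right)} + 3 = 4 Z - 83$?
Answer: $-34519$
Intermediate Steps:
$C{\left(Z,x \right)} = -86 + 4 Z$ ($C{\left(Z,x \right)} = -3 + \left(4 Z - 83\right) = -3 + \left(-83 + 4 Z\right) = -86 + 4 Z$)
$-34061 - C{\left(136,189 \right)} = -34061 - \left(-86 + 4 \cdot 136\right) = -34061 - \left(-86 + 544\right) = -34061 - 458 = -34519$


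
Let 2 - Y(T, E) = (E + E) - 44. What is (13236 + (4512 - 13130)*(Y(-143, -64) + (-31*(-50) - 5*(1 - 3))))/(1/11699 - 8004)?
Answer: 174670468824/93638795 ≈ 1865.4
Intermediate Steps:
Y(T, E) = 46 - 2*E (Y(T, E) = 2 - ((E + E) - 44) = 2 - (2*E - 44) = 2 - (-44 + 2*E) = 2 + (44 - 2*E) = 46 - 2*E)
(13236 + (4512 - 13130)*(Y(-143, -64) + (-31*(-50) - 5*(1 - 3))))/(1/11699 - 8004) = (13236 + (4512 - 13130)*((46 - 2*(-64)) + (-31*(-50) - 5*(1 - 3))))/(1/11699 - 8004) = (13236 - 8618*((46 + 128) + (1550 - 5*(-2))))/(1/11699 - 8004) = (13236 - 8618*(174 + (1550 + 10)))/(-93638795/11699) = (13236 - 8618*(174 + 1560))*(-11699/93638795) = (13236 - 8618*1734)*(-11699/93638795) = (13236 - 14943612)*(-11699/93638795) = -14930376*(-11699/93638795) = 174670468824/93638795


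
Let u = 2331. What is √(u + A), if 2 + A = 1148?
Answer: √3477 ≈ 58.966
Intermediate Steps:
A = 1146 (A = -2 + 1148 = 1146)
√(u + A) = √(2331 + 1146) = √3477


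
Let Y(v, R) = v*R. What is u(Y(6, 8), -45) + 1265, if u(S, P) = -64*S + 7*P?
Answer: -2122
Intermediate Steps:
Y(v, R) = R*v
u(Y(6, 8), -45) + 1265 = (-512*6 + 7*(-45)) + 1265 = (-64*48 - 315) + 1265 = (-3072 - 315) + 1265 = -3387 + 1265 = -2122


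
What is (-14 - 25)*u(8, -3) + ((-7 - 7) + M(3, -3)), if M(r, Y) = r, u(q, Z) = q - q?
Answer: -11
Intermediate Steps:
u(q, Z) = 0
(-14 - 25)*u(8, -3) + ((-7 - 7) + M(3, -3)) = (-14 - 25)*0 + ((-7 - 7) + 3) = -39*0 + (-14 + 3) = 0 - 11 = -11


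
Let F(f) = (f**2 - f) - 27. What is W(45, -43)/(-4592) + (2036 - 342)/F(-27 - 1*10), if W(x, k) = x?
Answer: 1102399/904624 ≈ 1.2186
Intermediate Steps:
F(f) = -27 + f**2 - f
W(45, -43)/(-4592) + (2036 - 342)/F(-27 - 1*10) = 45/(-4592) + (2036 - 342)/(-27 + (-27 - 1*10)**2 - (-27 - 1*10)) = 45*(-1/4592) + 1694/(-27 + (-27 - 10)**2 - (-27 - 10)) = -45/4592 + 1694/(-27 + (-37)**2 - 1*(-37)) = -45/4592 + 1694/(-27 + 1369 + 37) = -45/4592 + 1694/1379 = -45/4592 + 1694*(1/1379) = -45/4592 + 242/197 = 1102399/904624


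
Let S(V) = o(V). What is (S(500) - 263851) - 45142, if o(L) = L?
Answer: -308493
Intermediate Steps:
S(V) = V
(S(500) - 263851) - 45142 = (500 - 263851) - 45142 = -263351 - 45142 = -308493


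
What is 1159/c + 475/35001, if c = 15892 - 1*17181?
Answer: -39953884/45116289 ≈ -0.88558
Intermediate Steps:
c = -1289 (c = 15892 - 17181 = -1289)
1159/c + 475/35001 = 1159/(-1289) + 475/35001 = 1159*(-1/1289) + 475*(1/35001) = -1159/1289 + 475/35001 = -39953884/45116289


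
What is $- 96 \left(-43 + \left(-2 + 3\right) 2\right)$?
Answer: $3936$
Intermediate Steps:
$- 96 \left(-43 + \left(-2 + 3\right) 2\right) = - 96 \left(-43 + 1 \cdot 2\right) = - 96 \left(-43 + 2\right) = \left(-96\right) \left(-41\right) = 3936$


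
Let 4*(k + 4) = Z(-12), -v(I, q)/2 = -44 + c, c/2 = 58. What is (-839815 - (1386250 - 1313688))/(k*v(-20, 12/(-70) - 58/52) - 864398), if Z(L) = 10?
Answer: 912377/864182 ≈ 1.0558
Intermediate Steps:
c = 116 (c = 2*58 = 116)
v(I, q) = -144 (v(I, q) = -2*(-44 + 116) = -2*72 = -144)
k = -3/2 (k = -4 + (¼)*10 = -4 + 5/2 = -3/2 ≈ -1.5000)
(-839815 - (1386250 - 1313688))/(k*v(-20, 12/(-70) - 58/52) - 864398) = (-839815 - (1386250 - 1313688))/(-3/2*(-144) - 864398) = (-839815 - 1*72562)/(216 - 864398) = (-839815 - 72562)/(-864182) = -912377*(-1/864182) = 912377/864182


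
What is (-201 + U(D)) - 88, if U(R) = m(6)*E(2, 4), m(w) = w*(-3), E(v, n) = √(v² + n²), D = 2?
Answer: -289 - 36*√5 ≈ -369.50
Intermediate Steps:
E(v, n) = √(n² + v²)
m(w) = -3*w
U(R) = -36*√5 (U(R) = (-3*6)*√(4² + 2²) = -18*√(16 + 4) = -36*√5)
(-201 + U(D)) - 88 = (-201 - 36*√5) - 88 = -289 - 36*√5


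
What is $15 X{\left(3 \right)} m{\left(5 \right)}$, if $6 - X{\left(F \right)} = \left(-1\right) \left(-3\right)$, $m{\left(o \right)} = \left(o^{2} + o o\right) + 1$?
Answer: $2295$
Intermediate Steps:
$m{\left(o \right)} = 1 + 2 o^{2}$ ($m{\left(o \right)} = \left(o^{2} + o^{2}\right) + 1 = 2 o^{2} + 1 = 1 + 2 o^{2}$)
$X{\left(F \right)} = 3$ ($X{\left(F \right)} = 6 - \left(-1\right) \left(-3\right) = 6 - 3 = 3$)
$15 X{\left(3 \right)} m{\left(5 \right)} = 15 \cdot 3 \left(1 + 2 \cdot 5^{2}\right) = 45 \left(1 + 2 \cdot 25\right) = 45 \left(1 + 50\right) = 45 \cdot 51 = 2295$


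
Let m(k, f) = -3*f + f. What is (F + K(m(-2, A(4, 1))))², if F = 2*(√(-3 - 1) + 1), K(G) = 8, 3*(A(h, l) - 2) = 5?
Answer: 84 + 80*I ≈ 84.0 + 80.0*I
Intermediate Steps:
A(h, l) = 11/3 (A(h, l) = 2 + (⅓)*5 = 2 + 5/3 = 11/3)
m(k, f) = -2*f
F = 2 + 4*I (F = 2*(√(-4) + 1) = 2*(2*I + 1) = 2*(1 + 2*I) = 2 + 4*I ≈ 2.0 + 4.0*I)
(F + K(m(-2, A(4, 1))))² = ((2 + 4*I) + 8)² = (10 + 4*I)²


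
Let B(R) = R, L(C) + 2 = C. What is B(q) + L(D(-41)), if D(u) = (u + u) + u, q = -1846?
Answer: -1971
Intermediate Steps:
D(u) = 3*u (D(u) = 2*u + u = 3*u)
L(C) = -2 + C
B(q) + L(D(-41)) = -1846 + (-2 + 3*(-41)) = -1846 + (-2 - 123) = -1846 - 125 = -1971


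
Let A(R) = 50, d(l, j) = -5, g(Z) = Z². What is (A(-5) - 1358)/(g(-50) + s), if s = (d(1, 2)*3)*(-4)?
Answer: -327/640 ≈ -0.51094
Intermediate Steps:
s = 60 (s = -5*3*(-4) = -15*(-4) = 60)
(A(-5) - 1358)/(g(-50) + s) = (50 - 1358)/((-50)² + 60) = -1308/(2500 + 60) = -1308/2560 = -1308*1/2560 = -327/640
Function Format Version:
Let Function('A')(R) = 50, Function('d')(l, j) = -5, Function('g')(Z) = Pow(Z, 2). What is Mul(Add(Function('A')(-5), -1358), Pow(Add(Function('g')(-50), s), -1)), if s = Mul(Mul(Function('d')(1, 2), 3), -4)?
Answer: Rational(-327, 640) ≈ -0.51094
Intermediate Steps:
s = 60 (s = Mul(Mul(-5, 3), -4) = Mul(-15, -4) = 60)
Mul(Add(Function('A')(-5), -1358), Pow(Add(Function('g')(-50), s), -1)) = Mul(Add(50, -1358), Pow(Add(Pow(-50, 2), 60), -1)) = Mul(-1308, Pow(Add(2500, 60), -1)) = Mul(-1308, Pow(2560, -1)) = Mul(-1308, Rational(1, 2560)) = Rational(-327, 640)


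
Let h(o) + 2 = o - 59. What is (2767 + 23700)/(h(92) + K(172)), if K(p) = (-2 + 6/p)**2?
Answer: 195749932/257837 ≈ 759.20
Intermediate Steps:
h(o) = -61 + o (h(o) = -2 + (o - 59) = -2 + (-59 + o) = -61 + o)
(2767 + 23700)/(h(92) + K(172)) = (2767 + 23700)/((-61 + 92) + 4*(-3 + 172)**2/172**2) = 26467/(31 + 4*(1/29584)*169**2) = 26467/(31 + 4*(1/29584)*28561) = 26467/(31 + 28561/7396) = 26467/(257837/7396) = 26467*(7396/257837) = 195749932/257837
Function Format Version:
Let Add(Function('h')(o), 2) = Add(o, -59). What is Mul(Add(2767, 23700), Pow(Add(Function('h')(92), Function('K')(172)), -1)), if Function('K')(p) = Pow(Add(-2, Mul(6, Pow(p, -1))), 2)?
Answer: Rational(195749932, 257837) ≈ 759.20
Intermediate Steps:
Function('h')(o) = Add(-61, o) (Function('h')(o) = Add(-2, Add(o, -59)) = Add(-2, Add(-59, o)) = Add(-61, o))
Mul(Add(2767, 23700), Pow(Add(Function('h')(92), Function('K')(172)), -1)) = Mul(Add(2767, 23700), Pow(Add(Add(-61, 92), Mul(4, Pow(172, -2), Pow(Add(-3, 172), 2))), -1)) = Mul(26467, Pow(Add(31, Mul(4, Rational(1, 29584), Pow(169, 2))), -1)) = Mul(26467, Pow(Add(31, Mul(4, Rational(1, 29584), 28561)), -1)) = Mul(26467, Pow(Add(31, Rational(28561, 7396)), -1)) = Mul(26467, Pow(Rational(257837, 7396), -1)) = Mul(26467, Rational(7396, 257837)) = Rational(195749932, 257837)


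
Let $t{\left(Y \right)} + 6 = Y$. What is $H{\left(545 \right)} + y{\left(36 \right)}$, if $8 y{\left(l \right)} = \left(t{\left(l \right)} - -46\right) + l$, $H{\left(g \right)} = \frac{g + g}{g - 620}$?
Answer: $- \frac{8}{15} \approx -0.53333$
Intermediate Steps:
$t{\left(Y \right)} = -6 + Y$
$H{\left(g \right)} = \frac{2 g}{-620 + g}$
$y{\left(l \right)} = 5 + \frac{l}{4}$ ($y{\left(l \right)} = \frac{\left(\left(-6 + l\right) - -46\right) + l}{8} = \frac{\left(\left(-6 + l\right) + 46\right) + l}{8} = \frac{\left(40 + l\right) + l}{8} = \frac{40 + 2 l}{8} = 5 + \frac{l}{4}$)
$H{\left(545 \right)} + y{\left(36 \right)} = 2 \cdot 545 \frac{1}{-620 + 545} + \left(5 + \frac{1}{4} \cdot 36\right) = 2 \cdot 545 \frac{1}{-75} + \left(5 + 9\right) = 2 \cdot 545 \left(- \frac{1}{75}\right) + 14 = - \frac{218}{15} + 14 = - \frac{8}{15}$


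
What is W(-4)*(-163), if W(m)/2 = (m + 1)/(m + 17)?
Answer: 978/13 ≈ 75.231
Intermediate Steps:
W(m) = 2*(1 + m)/(17 + m) (W(m) = 2*((m + 1)/(m + 17)) = 2*((1 + m)/(17 + m)) = 2*(1 + m)/(17 + m))
W(-4)*(-163) = (2*(1 - 4)/(17 - 4))*(-163) = (2*(-3)/13)*(-163) = (2*(1/13)*(-3))*(-163) = -6/13*(-163) = 978/13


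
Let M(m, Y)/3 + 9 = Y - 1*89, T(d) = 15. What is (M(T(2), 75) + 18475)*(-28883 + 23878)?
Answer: -92122030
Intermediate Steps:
M(m, Y) = -294 + 3*Y (M(m, Y) = -27 + 3*(Y - 1*89) = -27 + 3*(Y - 89) = -27 + 3*(-89 + Y) = -27 + (-267 + 3*Y) = -294 + 3*Y)
(M(T(2), 75) + 18475)*(-28883 + 23878) = ((-294 + 3*75) + 18475)*(-28883 + 23878) = ((-294 + 225) + 18475)*(-5005) = (-69 + 18475)*(-5005) = 18406*(-5005) = -92122030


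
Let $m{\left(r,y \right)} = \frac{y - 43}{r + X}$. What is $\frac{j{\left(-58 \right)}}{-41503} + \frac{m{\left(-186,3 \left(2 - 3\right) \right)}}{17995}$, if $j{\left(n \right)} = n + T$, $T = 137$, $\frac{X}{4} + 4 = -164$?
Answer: $- \frac{55355816}{29127012915} \approx -0.0019005$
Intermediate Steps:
$X = -672$ ($X = -16 + 4 \left(-164\right) = -16 - 656 = -672$)
$j{\left(n \right)} = 137 + n$ ($j{\left(n \right)} = n + 137 = 137 + n$)
$m{\left(r,y \right)} = \frac{-43 + y}{-672 + r}$ ($m{\left(r,y \right)} = \frac{y - 43}{r - 672} = \frac{-43 + y}{-672 + r}$)
$\frac{j{\left(-58 \right)}}{-41503} + \frac{m{\left(-186,3 \left(2 - 3\right) \right)}}{17995} = \frac{137 - 58}{-41503} + \frac{\frac{1}{-672 - 186} \left(-43 + 3 \left(2 - 3\right)\right)}{17995} = 79 \left(- \frac{1}{41503}\right) + \frac{-43 + 3 \left(-1\right)}{-858} \cdot \frac{1}{17995} = - \frac{79}{41503} + - \frac{-43 - 3}{858} \cdot \frac{1}{17995} = - \frac{79}{41503} + \left(- \frac{1}{858}\right) \left(-46\right) \frac{1}{17995} = - \frac{79}{41503} + \frac{23}{429} \cdot \frac{1}{17995} = - \frac{79}{41503} + \frac{23}{7719855} = - \frac{55355816}{29127012915}$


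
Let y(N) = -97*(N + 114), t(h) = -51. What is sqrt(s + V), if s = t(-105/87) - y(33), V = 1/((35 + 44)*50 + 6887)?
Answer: sqrt(1668595615189)/10837 ≈ 119.20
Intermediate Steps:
y(N) = -11058 - 97*N (y(N) = -97*(114 + N) = -11058 - 97*N)
V = 1/10837 (V = 1/(79*50 + 6887) = 1/(3950 + 6887) = 1/10837 ≈ 9.2276e-5)
s = 14208 (s = -51 - (-11058 - 97*33) = -51 - (-11058 - 3201) = -51 - 1*(-14259) = -51 + 14259 = 14208)
sqrt(s + V) = sqrt(14208 + 1/10837) = sqrt(153972097/10837) = sqrt(1668595615189)/10837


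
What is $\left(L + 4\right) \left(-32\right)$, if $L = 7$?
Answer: $-352$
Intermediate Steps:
$\left(L + 4\right) \left(-32\right) = \left(7 + 4\right) \left(-32\right) = 11 \left(-32\right) = -352$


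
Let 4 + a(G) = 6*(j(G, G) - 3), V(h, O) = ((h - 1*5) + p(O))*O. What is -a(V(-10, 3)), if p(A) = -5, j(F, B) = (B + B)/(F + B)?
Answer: 16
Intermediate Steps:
j(F, B) = 2*B/(B + F) (j(F, B) = (2*B)/(B + F) = 2*B/(B + F))
V(h, O) = O*(-10 + h) (V(h, O) = ((h - 1*5) - 5)*O = ((h - 5) - 5)*O = ((-5 + h) - 5)*O = (-10 + h)*O = O*(-10 + h))
a(G) = -16 (a(G) = -4 + 6*(2*G/(G + G) - 3) = -4 + 6*(2*G/((2*G)) - 3) = -4 + 6*(2*G*(1/(2*G)) - 3) = -4 + 6*(1 - 3) = -4 + 6*(-2) = -4 - 12 = -16)
-a(V(-10, 3)) = -1*(-16) = 16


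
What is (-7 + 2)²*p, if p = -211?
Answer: -5275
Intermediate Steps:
(-7 + 2)²*p = (-7 + 2)²*(-211) = (-5)²*(-211) = 25*(-211) = -5275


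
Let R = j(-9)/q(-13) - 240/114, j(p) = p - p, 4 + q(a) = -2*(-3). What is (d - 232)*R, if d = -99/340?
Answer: 157958/323 ≈ 489.03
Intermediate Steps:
q(a) = 2 (q(a) = -4 - 2*(-3) = -4 + 6 = 2)
j(p) = 0
R = -40/19 (R = 0/2 - 240/114 = 0*(½) - 240*1/114 = 0 - 40/19 = -40/19 ≈ -2.1053)
d = -99/340 (d = -99*1/340 = -99/340 ≈ -0.29118)
(d - 232)*R = (-99/340 - 232)*(-40/19) = -78979/340*(-40/19) = 157958/323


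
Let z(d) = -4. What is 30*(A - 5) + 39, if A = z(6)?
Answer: -231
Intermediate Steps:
A = -4
30*(A - 5) + 39 = 30*(-4 - 5) + 39 = 30*(-9) + 39 = -270 + 39 = -231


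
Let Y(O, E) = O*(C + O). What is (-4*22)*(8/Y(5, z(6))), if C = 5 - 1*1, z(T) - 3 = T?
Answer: -704/45 ≈ -15.644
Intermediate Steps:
z(T) = 3 + T
C = 4 (C = 5 - 1 = 4)
Y(O, E) = O*(4 + O)
(-4*22)*(8/Y(5, z(6))) = (-4*22)*(8/((5*(4 + 5)))) = -704/(5*9) = -704/45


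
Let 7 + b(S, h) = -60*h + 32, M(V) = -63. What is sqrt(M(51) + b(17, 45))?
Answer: 37*I*sqrt(2) ≈ 52.326*I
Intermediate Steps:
b(S, h) = 25 - 60*h (b(S, h) = -7 + (-60*h + 32) = -7 + (32 - 60*h) = 25 - 60*h)
sqrt(M(51) + b(17, 45)) = sqrt(-63 + (25 - 60*45)) = sqrt(-63 + (25 - 2700)) = sqrt(-63 - 2675) = sqrt(-2738) = 37*I*sqrt(2)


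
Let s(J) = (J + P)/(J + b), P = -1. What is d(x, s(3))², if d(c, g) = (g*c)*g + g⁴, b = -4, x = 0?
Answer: 256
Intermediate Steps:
s(J) = (-1 + J)/(-4 + J) (s(J) = (J - 1)/(J - 4) = (-1 + J)/(-4 + J))
d(c, g) = g⁴ + c*g² (d(c, g) = (c*g)*g + g⁴ = c*g² + g⁴ = g⁴ + c*g²)
d(x, s(3))² = (((-1 + 3)/(-4 + 3))²*(0 + ((-1 + 3)/(-4 + 3))²))² = ((2/(-1))²*(0 + (2/(-1))²))² = ((-1*2)²*(0 + (-1*2)²))² = ((-2)²*(0 + (-2)²))² = (4*(0 + 4))² = (4*4)² = 16² = 256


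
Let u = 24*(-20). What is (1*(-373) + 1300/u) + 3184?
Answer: 67399/24 ≈ 2808.3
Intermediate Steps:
u = -480
(1*(-373) + 1300/u) + 3184 = (1*(-373) + 1300/(-480)) + 3184 = (-373 + 1300*(-1/480)) + 3184 = (-373 - 65/24) + 3184 = -9017/24 + 3184 = 67399/24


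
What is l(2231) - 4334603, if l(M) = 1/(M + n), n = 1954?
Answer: -18140313554/4185 ≈ -4.3346e+6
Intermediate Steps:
l(M) = 1/(1954 + M) (l(M) = 1/(M + 1954) = 1/(1954 + M))
l(2231) - 4334603 = 1/(1954 + 2231) - 4334603 = 1/4185 - 4334603 = -18140313554/4185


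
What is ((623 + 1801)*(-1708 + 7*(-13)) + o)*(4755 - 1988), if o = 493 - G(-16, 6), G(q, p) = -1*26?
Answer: -12064831119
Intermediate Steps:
G(q, p) = -26
o = 519 (o = 493 - 1*(-26) = 493 + 26 = 519)
((623 + 1801)*(-1708 + 7*(-13)) + o)*(4755 - 1988) = ((623 + 1801)*(-1708 + 7*(-13)) + 519)*(4755 - 1988) = (2424*(-1708 - 91) + 519)*2767 = (2424*(-1799) + 519)*2767 = (-4360776 + 519)*2767 = -4360257*2767 = -12064831119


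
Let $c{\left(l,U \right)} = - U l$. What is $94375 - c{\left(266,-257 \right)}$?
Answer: $26013$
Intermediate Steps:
$c{\left(l,U \right)} = - U l$
$94375 - c{\left(266,-257 \right)} = 94375 - \left(-1\right) \left(-257\right) 266 = 94375 - 68362 = 26013$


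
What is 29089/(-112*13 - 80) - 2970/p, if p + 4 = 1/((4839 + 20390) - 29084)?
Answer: 17137620131/23686656 ≈ 723.51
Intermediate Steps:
p = -15421/3855 (p = -4 + 1/((4839 + 20390) - 29084) = -4 + 1/(25229 - 29084) = -4 + 1/(-3855) = -4 - 1/3855 = -15421/3855 ≈ -4.0003)
29089/(-112*13 - 80) - 2970/p = 29089/(-112*13 - 80) - 2970/(-15421/3855) = 29089/(-1456 - 80) - 2970*(-3855/15421) = 29089/(-1536) + 11449350/15421 = 29089*(-1/1536) + 11449350/15421 = -29089/1536 + 11449350/15421 = 17137620131/23686656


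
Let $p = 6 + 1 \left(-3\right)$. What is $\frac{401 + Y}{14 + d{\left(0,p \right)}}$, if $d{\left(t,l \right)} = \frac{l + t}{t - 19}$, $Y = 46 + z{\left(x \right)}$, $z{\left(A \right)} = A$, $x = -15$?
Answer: $\frac{8208}{263} \approx 31.209$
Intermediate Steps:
$Y = 31$ ($Y = 46 - 15 = 31$)
$p = 3$ ($p = 6 - 3 = 3$)
$d{\left(t,l \right)} = \frac{l + t}{-19 + t}$
$\frac{401 + Y}{14 + d{\left(0,p \right)}} = \frac{401 + 31}{14 + \frac{3 + 0}{-19 + 0}} = \frac{432}{14 + \frac{1}{-19} \cdot 3} = \frac{432}{14 - \frac{3}{19}} = \frac{432}{\frac{263}{19}} = 432 \cdot \frac{19}{263} = \frac{8208}{263}$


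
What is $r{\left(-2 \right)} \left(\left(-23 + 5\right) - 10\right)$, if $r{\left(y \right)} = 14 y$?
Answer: $784$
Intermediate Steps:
$r{\left(-2 \right)} \left(\left(-23 + 5\right) - 10\right) = 14 \left(-2\right) \left(\left(-23 + 5\right) - 10\right) = - 28 \left(-18 - 10\right) = \left(-28\right) \left(-28\right) = 784$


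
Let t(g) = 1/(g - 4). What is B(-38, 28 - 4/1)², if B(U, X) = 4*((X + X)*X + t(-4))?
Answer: 84916225/4 ≈ 2.1229e+7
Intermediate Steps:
t(g) = 1/(-4 + g)
B(U, X) = -½ + 8*X² (B(U, X) = 4*((X + X)*X + 1/(-4 - 4)) = 4*((2*X)*X + 1/(-8)) = 4*(2*X² - ⅛) = 4*(-⅛ + 2*X²) = -½ + 8*X²)
B(-38, 28 - 4/1)² = (-½ + 8*(28 - 4/1)²)² = (-½ + 8*(28 - 4)²)² = (-½ + 8*24²)² = (-½ + 8*576)² = (-½ + 4608)² = (9215/2)² = 84916225/4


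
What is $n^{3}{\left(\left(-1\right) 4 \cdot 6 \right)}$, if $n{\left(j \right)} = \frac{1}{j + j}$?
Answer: $- \frac{1}{110592} \approx -9.0422 \cdot 10^{-6}$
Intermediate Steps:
$n{\left(j \right)} = \frac{1}{2 j}$
$n^{3}{\left(\left(-1\right) 4 \cdot 6 \right)} = \left(\frac{1}{2 \left(-1\right) 4 \cdot 6}\right)^{3} = \left(\frac{1}{2 \left(\left(-4\right) 6\right)}\right)^{3} = \left(\frac{1}{2 \left(-24\right)}\right)^{3} = \left(\frac{1}{2} \left(- \frac{1}{24}\right)\right)^{3} = \left(- \frac{1}{48}\right)^{3} = - \frac{1}{110592}$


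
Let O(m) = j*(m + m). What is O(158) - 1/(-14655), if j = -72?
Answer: -333430559/14655 ≈ -22752.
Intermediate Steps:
O(m) = -144*m (O(m) = -72*(m + m) = -144*m)
O(158) - 1/(-14655) = -144*158 - 1/(-14655) = -22752 - 1*(-1/14655) = -22752 + 1/14655 = -333430559/14655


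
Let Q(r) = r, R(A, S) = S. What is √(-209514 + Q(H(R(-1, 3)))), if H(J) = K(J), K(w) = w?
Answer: 3*I*√23279 ≈ 457.72*I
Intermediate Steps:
H(J) = J
√(-209514 + Q(H(R(-1, 3)))) = √(-209514 + 3) = √(-209511) = 3*I*√23279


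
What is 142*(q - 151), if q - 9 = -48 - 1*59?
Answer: -35358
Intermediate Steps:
q = -98 (q = 9 + (-48 - 1*59) = 9 + (-48 - 59) = 9 - 107 = -98)
142*(q - 151) = 142*(-98 - 151) = 142*(-249) = -35358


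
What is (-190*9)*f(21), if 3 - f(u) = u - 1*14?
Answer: 6840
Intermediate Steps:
f(u) = 17 - u (f(u) = 3 - (u - 1*14) = 3 - (u - 14) = 3 - (-14 + u) = 3 + (14 - u) = 17 - u)
(-190*9)*f(21) = (-190*9)*(17 - 1*21) = -1710*(17 - 21) = -1710*(-4) = 6840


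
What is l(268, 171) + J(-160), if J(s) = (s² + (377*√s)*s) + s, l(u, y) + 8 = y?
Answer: 25603 - 241280*I*√10 ≈ 25603.0 - 7.6299e+5*I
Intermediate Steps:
l(u, y) = -8 + y
J(s) = s + s² + 377*s^(3/2) (J(s) = (s² + 377*s^(3/2)) + s = s + s² + 377*s^(3/2))
l(268, 171) + J(-160) = (-8 + 171) + (-160 + (-160)² + 377*(-160)^(3/2)) = 163 + (-160 + 25600 + 377*(-640*I*√10)) = 163 + (-160 + 25600 - 241280*I*√10) = 163 + (25440 - 241280*I*√10) = 25603 - 241280*I*√10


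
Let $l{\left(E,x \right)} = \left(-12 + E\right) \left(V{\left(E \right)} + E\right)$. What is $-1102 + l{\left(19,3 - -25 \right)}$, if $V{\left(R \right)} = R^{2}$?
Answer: $1558$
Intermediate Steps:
$l{\left(E,x \right)} = \left(-12 + E\right) \left(E + E^{2}\right)$ ($l{\left(E,x \right)} = \left(-12 + E\right) \left(E^{2} + E\right) = \left(-12 + E\right) \left(E + E^{2}\right)$)
$-1102 + l{\left(19,3 - -25 \right)} = -1102 + 19 \left(-12 + 19^{2} - 209\right) = -1102 + 19 \left(-12 + 361 - 209\right) = -1102 + 19 \cdot 140 = -1102 + 2660 = 1558$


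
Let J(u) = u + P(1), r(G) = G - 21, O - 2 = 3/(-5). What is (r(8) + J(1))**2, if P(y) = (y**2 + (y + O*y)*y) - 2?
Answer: 2809/25 ≈ 112.36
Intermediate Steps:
O = 7/5 (O = 2 + 3/(-5) = 2 + 3*(-1/5) = 2 - 3/5 = 7/5 ≈ 1.4000)
r(G) = -21 + G
P(y) = -2 + 17*y**2/5 (P(y) = (y**2 + (y + 7*y/5)*y) - 2 = (y**2 + (12*y/5)*y) - 2 = (y**2 + 12*y**2/5) - 2 = 17*y**2/5 - 2 = -2 + 17*y**2/5)
J(u) = 7/5 + u (J(u) = u + (-2 + (17/5)*1**2) = u + (-2 + (17/5)*1) = u + (-2 + 17/5) = u + 7/5 = 7/5 + u)
(r(8) + J(1))**2 = ((-21 + 8) + (7/5 + 1))**2 = (-13 + 12/5)**2 = (-53/5)**2 = 2809/25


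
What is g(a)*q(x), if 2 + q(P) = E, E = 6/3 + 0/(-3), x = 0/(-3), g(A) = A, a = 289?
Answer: 0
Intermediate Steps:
x = 0 (x = 0*(-⅓) = 0)
E = 2 (E = 6*(⅓) + 0*(-⅓) = 2 + 0 = 2)
q(P) = 0 (q(P) = -2 + 2 = 0)
g(a)*q(x) = 289*0 = 0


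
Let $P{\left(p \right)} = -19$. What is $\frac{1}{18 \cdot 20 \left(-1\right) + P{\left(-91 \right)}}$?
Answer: $- \frac{1}{379} \approx -0.0026385$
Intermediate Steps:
$\frac{1}{18 \cdot 20 \left(-1\right) + P{\left(-91 \right)}} = \frac{1}{18 \cdot 20 \left(-1\right) - 19} = \frac{1}{360 \left(-1\right) - 19} = \frac{1}{-360 - 19} = \frac{1}{-379} = - \frac{1}{379}$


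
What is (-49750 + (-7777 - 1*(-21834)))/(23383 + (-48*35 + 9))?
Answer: -35693/21712 ≈ -1.6439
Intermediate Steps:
(-49750 + (-7777 - 1*(-21834)))/(23383 + (-48*35 + 9)) = (-49750 + (-7777 + 21834))/(23383 + (-1680 + 9)) = (-49750 + 14057)/(23383 - 1671) = -35693/21712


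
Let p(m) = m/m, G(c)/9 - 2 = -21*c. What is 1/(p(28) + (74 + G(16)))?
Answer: -1/2931 ≈ -0.00034118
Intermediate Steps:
G(c) = 18 - 189*c (G(c) = 18 + 9*(-21*c) = 18 - 189*c)
p(m) = 1
1/(p(28) + (74 + G(16))) = 1/(1 + (74 + (18 - 189*16))) = 1/(1 + (74 + (18 - 3024))) = 1/(1 + (74 - 3006)) = 1/(1 - 2932) = 1/(-2931) = -1/2931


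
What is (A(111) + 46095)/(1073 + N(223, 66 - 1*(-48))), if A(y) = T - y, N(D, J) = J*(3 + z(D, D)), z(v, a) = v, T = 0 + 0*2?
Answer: 45984/26837 ≈ 1.7135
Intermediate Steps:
T = 0 (T = 0 + 0 = 0)
N(D, J) = J*(3 + D)
A(y) = -y (A(y) = 0 - y = -y)
(A(111) + 46095)/(1073 + N(223, 66 - 1*(-48))) = (-1*111 + 46095)/(1073 + (66 - 1*(-48))*(3 + 223)) = (-111 + 46095)/(1073 + (66 + 48)*226) = 45984/(1073 + 114*226) = 45984/(1073 + 25764) = 45984/26837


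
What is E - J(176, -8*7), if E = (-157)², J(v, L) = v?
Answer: 24473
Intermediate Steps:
E = 24649
E - J(176, -8*7) = 24649 - 1*176 = 24649 - 176 = 24473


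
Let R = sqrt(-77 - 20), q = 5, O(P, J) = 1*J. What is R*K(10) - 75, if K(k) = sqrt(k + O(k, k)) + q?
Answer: -75 + I*sqrt(97)*(5 + 2*sqrt(5)) ≈ -75.0 + 93.29*I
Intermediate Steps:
O(P, J) = J
K(k) = 5 + sqrt(2)*sqrt(k) (K(k) = sqrt(k + k) + 5 = sqrt(2*k) + 5 = sqrt(2)*sqrt(k) + 5 = 5 + sqrt(2)*sqrt(k))
R = I*sqrt(97) (R = sqrt(-97) = I*sqrt(97) ≈ 9.8489*I)
R*K(10) - 75 = (I*sqrt(97))*(5 + sqrt(2)*sqrt(10)) - 75 = (I*sqrt(97))*(5 + 2*sqrt(5)) - 75 = I*sqrt(97)*(5 + 2*sqrt(5)) - 75 = -75 + I*sqrt(97)*(5 + 2*sqrt(5))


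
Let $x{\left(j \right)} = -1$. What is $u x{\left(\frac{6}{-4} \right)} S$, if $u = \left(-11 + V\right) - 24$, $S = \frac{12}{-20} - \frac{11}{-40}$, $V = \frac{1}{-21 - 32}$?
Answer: $- \frac{3016}{265} \approx -11.381$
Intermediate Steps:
$V = - \frac{1}{53}$ ($V = \frac{1}{-53} = - \frac{1}{53} \approx -0.018868$)
$S = - \frac{13}{40}$ ($S = 12 \left(- \frac{1}{20}\right) - - \frac{11}{40} = - \frac{3}{5} + \frac{11}{40} = - \frac{13}{40} \approx -0.325$)
$u = - \frac{1856}{53}$ ($u = \left(-11 - \frac{1}{53}\right) - 24 = - \frac{584}{53} - 24 = - \frac{1856}{53} \approx -35.019$)
$u x{\left(\frac{6}{-4} \right)} S = \left(- \frac{1856}{53}\right) \left(-1\right) \left(- \frac{13}{40}\right) = \frac{1856}{53} \left(- \frac{13}{40}\right) = - \frac{3016}{265}$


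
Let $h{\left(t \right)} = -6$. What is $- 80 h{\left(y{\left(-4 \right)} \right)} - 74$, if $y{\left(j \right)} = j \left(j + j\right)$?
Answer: $406$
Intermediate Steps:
$y{\left(j \right)} = 2 j^{2}$ ($y{\left(j \right)} = j 2 j = 2 j^{2}$)
$- 80 h{\left(y{\left(-4 \right)} \right)} - 74 = \left(-80\right) \left(-6\right) - 74 = 480 - 74 = 406$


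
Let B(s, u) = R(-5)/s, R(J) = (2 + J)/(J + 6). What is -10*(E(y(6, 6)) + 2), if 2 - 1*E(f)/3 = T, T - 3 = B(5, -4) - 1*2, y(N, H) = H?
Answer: -68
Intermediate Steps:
R(J) = (2 + J)/(6 + J)
B(s, u) = -3/s (B(s, u) = ((2 - 5)/(6 - 5))/s = (-3/1)/s = (1*(-3))/s = -3/s)
T = ⅖ (T = 3 + (-3/5 - 1*2) = 3 + (-3*⅕ - 2) = 3 + (-⅗ - 2) = 3 - 13/5 = ⅖ ≈ 0.40000)
E(f) = 24/5 (E(f) = 6 - 3*⅖ = 6 - 6/5 = 24/5)
-10*(E(y(6, 6)) + 2) = -10*(24/5 + 2) = -10*34/5 = -68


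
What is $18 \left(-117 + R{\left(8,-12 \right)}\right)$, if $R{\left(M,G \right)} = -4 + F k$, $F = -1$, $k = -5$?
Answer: $-2088$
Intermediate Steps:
$R{\left(M,G \right)} = 1$ ($R{\left(M,G \right)} = -4 - -5 = -4 + 5 = 1$)
$18 \left(-117 + R{\left(8,-12 \right)}\right) = 18 \left(-117 + 1\right) = 18 \left(-116\right) = -2088$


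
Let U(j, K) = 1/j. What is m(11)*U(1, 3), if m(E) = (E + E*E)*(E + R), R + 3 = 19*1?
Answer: 3564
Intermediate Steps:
R = 16 (R = -3 + 19*1 = -3 + 19 = 16)
m(E) = (16 + E)*(E + E²) (m(E) = (E + E*E)*(E + 16) = (E + E²)*(16 + E) = (16 + E)*(E + E²))
m(11)*U(1, 3) = (11*(16 + 11² + 17*11))/1 = (11*(16 + 121 + 187))*1 = (11*324)*1 = 3564*1 = 3564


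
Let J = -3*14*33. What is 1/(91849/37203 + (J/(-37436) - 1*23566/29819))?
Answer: 2966418631218/5089133633285 ≈ 0.58289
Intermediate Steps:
J = -1386 (J = -42*33 = -1386)
1/(91849/37203 + (J/(-37436) - 1*23566/29819)) = 1/(91849/37203 + (-1386/(-37436) - 1*23566/29819)) = 1/(91849*(1/37203) + (-1386*(-1/37436) - 23566*1/29819)) = 1/(91849/37203 + (99/2674 - 23566/29819)) = 1/(91849/37203 - 60063403/79736006) = 1/(5089133633285/2966418631218) = 2966418631218/5089133633285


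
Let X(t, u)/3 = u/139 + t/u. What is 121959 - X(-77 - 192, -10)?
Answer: 169411137/1390 ≈ 1.2188e+5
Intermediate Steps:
X(t, u) = 3*u/139 + 3*t/u (X(t, u) = 3*(u/139 + t/u) = 3*u/139 + 3*t/u)
121959 - X(-77 - 192, -10) = 121959 - ((3/139)*(-10) + 3*(-77 - 192)/(-10)) = 121959 - (-30/139 + 3*(-269)*(-⅒)) = 121959 - (-30/139 + 807/10) = 121959 - 1*111873/1390 = 121959 - 111873/1390 = 169411137/1390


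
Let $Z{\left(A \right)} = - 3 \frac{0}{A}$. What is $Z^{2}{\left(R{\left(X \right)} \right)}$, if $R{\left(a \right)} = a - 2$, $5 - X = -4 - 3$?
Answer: $0$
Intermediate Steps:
$X = 12$ ($X = 5 - \left(-4 - 3\right) = 5 - -7 = 5 + 7 = 12$)
$R{\left(a \right)} = -2 + a$
$Z{\left(A \right)} = 0$ ($Z{\left(A \right)} = \left(-3\right) 0 = 0$)
$Z^{2}{\left(R{\left(X \right)} \right)} = 0^{2} = 0$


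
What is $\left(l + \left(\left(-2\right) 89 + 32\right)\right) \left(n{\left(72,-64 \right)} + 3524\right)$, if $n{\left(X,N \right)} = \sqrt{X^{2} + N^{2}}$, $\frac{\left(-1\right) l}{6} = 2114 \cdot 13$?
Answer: $-581593912 - 1320304 \sqrt{145} \approx -5.9749 \cdot 10^{8}$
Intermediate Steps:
$l = -164892$ ($l = - 6 \cdot 2114 \cdot 13 = \left(-6\right) 27482 = -164892$)
$n{\left(X,N \right)} = \sqrt{N^{2} + X^{2}}$
$\left(l + \left(\left(-2\right) 89 + 32\right)\right) \left(n{\left(72,-64 \right)} + 3524\right) = \left(-164892 + \left(\left(-2\right) 89 + 32\right)\right) \left(\sqrt{\left(-64\right)^{2} + 72^{2}} + 3524\right) = \left(-164892 + \left(-178 + 32\right)\right) \left(\sqrt{4096 + 5184} + 3524\right) = \left(-164892 - 146\right) \left(\sqrt{9280} + 3524\right) = - 165038 \left(8 \sqrt{145} + 3524\right) = - 165038 \left(3524 + 8 \sqrt{145}\right) = -581593912 - 1320304 \sqrt{145}$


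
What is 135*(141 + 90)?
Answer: 31185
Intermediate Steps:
135*(141 + 90) = 135*231 = 31185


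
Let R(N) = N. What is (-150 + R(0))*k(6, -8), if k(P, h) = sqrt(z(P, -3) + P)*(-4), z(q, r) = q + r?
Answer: 1800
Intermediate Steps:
k(P, h) = -4*sqrt(-3 + 2*P) (k(P, h) = sqrt((P - 3) + P)*(-4) = sqrt((-3 + P) + P)*(-4) = sqrt(-3 + 2*P)*(-4) = -4*sqrt(-3 + 2*P))
(-150 + R(0))*k(6, -8) = (-150 + 0)*(-4*sqrt(-3 + 2*6)) = -(-600)*sqrt(-3 + 12) = -(-600)*sqrt(9) = -(-600)*3 = -150*(-12) = 1800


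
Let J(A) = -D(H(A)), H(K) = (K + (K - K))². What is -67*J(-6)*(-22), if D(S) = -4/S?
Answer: 1474/9 ≈ 163.78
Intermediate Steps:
H(K) = K² (H(K) = (K + 0)² = K²)
J(A) = 4/A² (J(A) = -(-4)/(A²) = -(-4)/A² = 4/A²)
-67*J(-6)*(-22) = -268/(-6)²*(-22) = -268/36*(-22) = -67*⅑*(-22) = -67/9*(-22) = 1474/9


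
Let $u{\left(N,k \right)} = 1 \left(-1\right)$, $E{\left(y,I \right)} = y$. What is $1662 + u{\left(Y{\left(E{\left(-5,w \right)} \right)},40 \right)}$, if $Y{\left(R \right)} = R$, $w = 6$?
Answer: $1661$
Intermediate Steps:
$u{\left(N,k \right)} = -1$
$1662 + u{\left(Y{\left(E{\left(-5,w \right)} \right)},40 \right)} = 1662 - 1 = 1661$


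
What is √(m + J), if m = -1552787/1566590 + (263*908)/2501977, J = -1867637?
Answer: I*√28692606580071561789368429875070/3919572148430 ≈ 1366.6*I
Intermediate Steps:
m = -3510929401539/3919572148430 (m = -1552787*1/1566590 + 238804*(1/2501977) = -1552787/1566590 + 238804/2501977 = -3510929401539/3919572148430 ≈ -0.89574)
√(m + J) = √(-3510929401539/3919572148430 - 1867637) = √(-7320341479506761449/3919572148430) = I*√28692606580071561789368429875070/3919572148430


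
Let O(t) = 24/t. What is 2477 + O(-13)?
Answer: 32177/13 ≈ 2475.2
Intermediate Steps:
2477 + O(-13) = 2477 + 24/(-13) = 2477 + 24*(-1/13) = 2477 - 24/13 = 32177/13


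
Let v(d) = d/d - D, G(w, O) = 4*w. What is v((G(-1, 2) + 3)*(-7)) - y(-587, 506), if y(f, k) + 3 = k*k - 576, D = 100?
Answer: -255556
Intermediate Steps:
y(f, k) = -579 + k**2 (y(f, k) = -3 + (k*k - 576) = -3 + (k**2 - 576) = -3 + (-576 + k**2) = -579 + k**2)
v(d) = -99 (v(d) = d/d - 1*100 = 1 - 100 = -99)
v((G(-1, 2) + 3)*(-7)) - y(-587, 506) = -99 - (-579 + 506**2) = -99 - (-579 + 256036) = -99 - 1*255457 = -99 - 255457 = -255556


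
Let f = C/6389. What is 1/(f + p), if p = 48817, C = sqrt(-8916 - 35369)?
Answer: 1992676793257/97276503016471254 - 6389*I*sqrt(44285)/97276503016471254 ≈ 2.0485e-5 - 1.3821e-11*I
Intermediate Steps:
C = I*sqrt(44285) (C = sqrt(-44285) = I*sqrt(44285) ≈ 210.44*I)
f = I*sqrt(44285)/6389 (f = (I*sqrt(44285))/6389 = (I*sqrt(44285))*(1/6389) = I*sqrt(44285)/6389 ≈ 0.032938*I)
1/(f + p) = 1/(I*sqrt(44285)/6389 + 48817) = 1/(48817 + I*sqrt(44285)/6389)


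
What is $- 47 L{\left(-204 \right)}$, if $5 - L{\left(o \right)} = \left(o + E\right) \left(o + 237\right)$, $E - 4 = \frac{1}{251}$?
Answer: $- \frac{77917634}{251} \approx -3.1043 \cdot 10^{5}$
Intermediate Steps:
$E = \frac{1005}{251}$ ($E = 4 + \frac{1}{251} = \frac{1005}{251} \approx 4.004$)
$L{\left(o \right)} = 5 - \left(237 + o\right) \left(\frac{1005}{251} + o\right)$ ($L{\left(o \right)} = 5 - \left(o + \frac{1005}{251}\right) \left(o + 237\right) = 5 - \left(\frac{1005}{251} + o\right) \left(237 + o\right) = 5 - \left(237 + o\right) \left(\frac{1005}{251} + o\right)$)
$- 47 L{\left(-204 \right)} = - 47 \left(- \frac{236930}{251} - \left(-204\right)^{2} - - \frac{12340368}{251}\right) = - 47 \left(- \frac{236930}{251} - 41616 + \frac{12340368}{251}\right) = \left(-47\right) \frac{1657822}{251} = - \frac{77917634}{251}$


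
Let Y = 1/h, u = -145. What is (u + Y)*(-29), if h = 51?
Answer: 214426/51 ≈ 4204.4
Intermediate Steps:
Y = 1/51 ≈ 0.019608
(u + Y)*(-29) = (-145 + 1/51)*(-29) = -7394/51*(-29) = 214426/51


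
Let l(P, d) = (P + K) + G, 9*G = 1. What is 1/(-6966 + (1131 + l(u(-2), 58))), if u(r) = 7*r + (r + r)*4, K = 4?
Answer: -9/52748 ≈ -0.00017062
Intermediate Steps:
G = ⅑ (G = (⅑)*1 = ⅑ ≈ 0.11111)
u(r) = 15*r (u(r) = 7*r + (2*r)*4 = 7*r + 8*r = 15*r)
l(P, d) = 37/9 + P (l(P, d) = (P + 4) + ⅑ = (4 + P) + ⅑ = 37/9 + P)
1/(-6966 + (1131 + l(u(-2), 58))) = 1/(-6966 + (1131 + (37/9 + 15*(-2)))) = 1/(-6966 + (1131 + (37/9 - 30))) = 1/(-6966 + (1131 - 233/9)) = 1/(-6966 + 9946/9) = 1/(-52748/9) = -9/52748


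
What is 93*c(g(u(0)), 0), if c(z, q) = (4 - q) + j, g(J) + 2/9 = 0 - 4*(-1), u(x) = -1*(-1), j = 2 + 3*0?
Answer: 558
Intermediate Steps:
j = 2 (j = 2 + 0 = 2)
u(x) = 1
g(J) = 34/9 (g(J) = -2/9 + (0 - 4*(-1)) = -2/9 + (0 + 4) = -2/9 + 4 = 34/9)
c(z, q) = 6 - q (c(z, q) = (4 - q) + 2 = 6 - q)
93*c(g(u(0)), 0) = 93*(6 - 1*0) = 93*(6 + 0) = 93*6 = 558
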